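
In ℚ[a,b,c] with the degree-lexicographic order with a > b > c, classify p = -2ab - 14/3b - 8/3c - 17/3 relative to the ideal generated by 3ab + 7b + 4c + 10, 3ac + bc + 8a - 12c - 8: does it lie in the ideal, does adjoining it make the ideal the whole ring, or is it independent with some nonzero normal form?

First compute the reduced Gröbner basis of I by Buchberger's algorithm.
f_1 = 3ab + 7b + 4c + 10, LT = ab.
f_2 = 3ac + bc + 8a - 12c - 8, LT = ac.

S(f_1,f_2): lcm = abc. S = -⅓b²c - 8/3ab + 19/3bc + 4/3c² + 8/3b + 10/3c.
  reduce S modulo (f_1, f_2):
  remainder -⅓b²c + 19/3bc + 4/3c² + 80/9b + 62/9c + 80/9 ≠ 0; add h_3 = -⅓b²c + 19/3bc + 4/3c² + 80/9b + 62/9c + 80/9 to the basis.

The other S-polynomials (S(f_1,h_3), S(f_2,h_3)) all reduce to 0 modulo the current basis, so we have a Gröbner basis.
Inter-reduce: drop elements whose leading term is divisible by another's, tail-reduce, and make monic.
Reduced Gröbner basis: {b²c - 19bc - 4c² - 80/3b - 62/3c - 80/3, ab + 7/3b + 4/3c + 10/3, ac + ⅓bc + 8/3a - 4c - 8/3}.
Label its elements g_1 = b²c - 19bc - 4c² - 80/3b - 62/3c - 80/3, g_2 = ab + 7/3b + 4/3c + 10/3, g_3 = ac + ⅓bc + 8/3a - 4c - 8/3.

Reduce p = -2ab - 14/3b - 8/3c - 17/3 modulo G:
  leading term ab: subtract (-2)·g_2 from -2ab - 14/3b - 8/3c - 17/3 → 1
  leading term 1: no divisor's leading term divides it; move 1 to the remainder.
  normal form = 1.
The normal form is nonzero, so p ∉ I. Since p minus its normal form lies in I, I + (p) = I + (r) where r = 1; decide whether this ideal is the whole ring.
Here r = 1 is a nonzero constant, hence a unit: 1 ∈ I + (p), the Gröbner basis of I + (p) is {1}, and the enlarged system has no common solution — adjoining p is inconsistent.

Adjoining -2ab - 14/3b - 8/3c - 17/3 makes the ideal the whole ring: the system is inconsistent.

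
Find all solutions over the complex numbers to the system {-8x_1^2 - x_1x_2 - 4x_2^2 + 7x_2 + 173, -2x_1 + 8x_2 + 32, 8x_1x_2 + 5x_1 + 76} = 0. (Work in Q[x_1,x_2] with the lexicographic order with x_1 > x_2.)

Compute a lex Gröbner basis by Buchberger's algorithm.
f_1 = -8x_1^2 - x_1x_2 - 4x_2^2 + 7x_2 + 173, LT = x_1^2.
f_2 = -2x_1 + 8x_2 + 32, LT = x_1.
f_3 = 8x_1x_2 + 5x_1 + 76, LT = x_1x_2.

S(f_1,f_2): lcm = x_1^2. S = 33/8x_1x_2 + 16x_1 + 1/2x_2^2 - 7/8x_2 - 173/8.
  leading term x_1x_2: subtract (-33/16x_2)·f_2 from 33/8x_1x_2 + 16x_1 + 1/2x_2^2 - 7/8x_2 - 173/8 → 16x_1 + 17x_2^2 + 521/8x_2 - 173/8
  leading term x_1: subtract (-8)·f_2 from 16x_1 + 17x_2^2 + 521/8x_2 - 173/8 → 17x_2^2 + 1033/8x_2 + 1875/8
  leading term x_2^2: no divisor's leading term divides it; move 17x_2^2 to the remainder.
  leading term x_2: no divisor's leading term divides it; move 1033/8x_2 to the remainder.
  leading term 1: no divisor's leading term divides it; move 1875/8 to the remainder.
  remainder 17x_2^2 + 1033/8x_2 + 1875/8 ≠ 0; add h_4 = 17x_2^2 + 1033/8x_2 + 1875/8 to the basis.

S(f_1,f_3): lcm = x_1^2x_2. S = -5/8x_1^2 + 1/8x_1x_2^2 - 19/2x_1 + 1/2x_2^3 - 7/8x_2^2 - 173/8x_2.
  leading term x_1^2: subtract (5/64)·f_1 from -5/8x_1^2 + 1/8x_1x_2^2 - 19/2x_1 + 1/2x_2^3 - 7/8x_2^2 - 173/8x_2 → 1/8x_1x_2^2 + 5/64x_1x_2 - 19/2x_1 + 1/2x_2^3 - 9/16x_2^2 - 1419/64x_2 - 865/64
  leading term x_1x_2^2: subtract (-1/16x_2^2)·f_2 from 1/8x_1x_2^2 + 5/64x_1x_2 - 19/2x_1 + 1/2x_2^3 - 9/16x_2^2 - 1419/64x_2 - 865/64 → 5/64x_1x_2 - 19/2x_1 + x_2^3 + 23/16x_2^2 - 1419/64x_2 - 865/64
  leading term x_1x_2: subtract (-5/128x_2)·f_2 from 5/64x_1x_2 - 19/2x_1 + x_2^3 + 23/16x_2^2 - 1419/64x_2 - 865/64 → -19/2x_1 + x_2^3 + 7/4x_2^2 - 1339/64x_2 - 865/64
  leading term x_1: subtract (19/4)·f_2 from -19/2x_1 + x_2^3 + 7/4x_2^2 - 1339/64x_2 - 865/64 → x_2^3 + 7/4x_2^2 - 3771/64x_2 - 10593/64
  leading term x_2^3: subtract (1/17x_2)·h_4 from x_2^3 + 7/4x_2^2 - 3771/64x_2 - 10593/64 → -795/136x_2^2 - 79107/1088x_2 - 10593/64
  leading term x_2^2: subtract (-795/2312)·h_4 from -795/136x_2^2 - 79107/1088x_2 - 10593/64 → -8181/289x_2 - 24543/289
  leading term x_2: no divisor's leading term divides it; move -8181/289x_2 to the remainder.
  leading term 1: no divisor's leading term divides it; move -24543/289 to the remainder.
  remainder -8181/289x_2 - 24543/289 ≠ 0; add h_5 = -8181/289x_2 - 24543/289 to the basis.

S(f_2,f_3): lcm = x_1x_2. S = -5/8x_1 - 4x_2^2 - 16x_2 - 19/2.
  leading term x_1: subtract (5/16)·f_2 from -5/8x_1 - 4x_2^2 - 16x_2 - 19/2 → -4x_2^2 - 37/2x_2 - 39/2
  leading term x_2^2: subtract (-4/17)·h_4 from -4x_2^2 - 37/2x_2 - 39/2 → 202/17x_2 + 606/17
  leading term x_2: subtract (-34/81)·h_5 from 202/17x_2 + 606/17 → 0
  remainder 0.

S(f_1,h_4): leading monomials are coprime, so the S-polynomial reduces to 0 (Buchberger's first criterion).
S(f_2,h_4): leading monomials are coprime, so the S-polynomial reduces to 0 (Buchberger's first criterion).
S(f_3,h_4): lcm = x_1x_2^2. S = -237/34x_1x_2 - 1875/136x_1 + 19/2x_2.
  leading term x_1x_2: subtract (237/68x_2)·f_2 from -237/34x_1x_2 - 1875/136x_1 + 19/2x_2 → -1875/136x_1 - 474/17x_2^2 - 3469/34x_2
  leading term x_1: subtract (1875/272)·f_2 from -1875/136x_1 - 474/17x_2^2 - 3469/34x_2 → -474/17x_2^2 - 2672/17x_2 - 3750/17
  leading term x_2^2: subtract (-474/289)·h_4 from -474/17x_2^2 - 2672/17x_2 - 3750/17 → 63125/1156x_2 + 189375/1156
  leading term x_2: subtract (-625/324)·h_5 from 63125/1156x_2 + 189375/1156 → 0
  remainder 0.

S(f_1,h_5): leading monomials are coprime, so the S-polynomial reduces to 0 (Buchberger's first criterion).
S(f_2,h_5): leading monomials are coprime, so the S-polynomial reduces to 0 (Buchberger's first criterion).
S(f_3,h_5): lcm = x_1x_2. S = -19/8x_1 + 19/2.
  leading term x_1: subtract (19/16)·f_2 from -19/8x_1 + 19/2 → -19/2x_2 - 57/2
  leading term x_2: subtract (5491/16362)·h_5 from -19/2x_2 - 57/2 → 0
  remainder 0.

S(h_4,h_5): lcm = x_2^2. S = 625/136x_2 + 1875/136.
  leading term x_2: subtract (-10625/65448)·h_5 from 625/136x_2 + 1875/136 → 0
  remainder 0.

Every S-polynomial of the final basis reduces to 0, so we have a Gröbner basis.
Inter-reduce: drop elements whose leading term is divisible by another's, tail-reduce, and make monic.
Reduced Gröbner basis: {x_1 - 4, x_2 + 3}.

Since the basis is lex-ordered, x_2 + 3 is univariate in x_2. Its roots are {-3}. Back-substituting each root into the other basis elements fixes the other coordinates.
  x_2 = -3: the earlier basis element becomes x_1 - 4 = 0, giving x_1 = 4 — point (4, -3).

{(4, -3)}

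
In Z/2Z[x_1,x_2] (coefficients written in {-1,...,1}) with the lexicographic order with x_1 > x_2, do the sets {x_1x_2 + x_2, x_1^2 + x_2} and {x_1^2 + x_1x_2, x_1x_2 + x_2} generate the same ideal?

Equality of ideals is decidable: compute both reduced Gröbner bases (unique for the ordering) and check whether they agree.
Buchberger on the first generating set:
f_1 = x_1x_2 + x_2, LT = x_1x_2.
f_2 = x_1^2 + x_2, LT = x_1^2.

S(f_1,f_2): lcm = x_1^2x_2. S = x_1x_2 + x_2^2.
  reduce S modulo (f_1, f_2):
  remainder x_2^2 + x_2 ≠ 0; add g_3 = x_2^2 + x_2 to the basis.

The other S-polynomials (S(f_1,g_3), S(f_2,g_3)) all reduce to 0 modulo the current basis, so we have a Gröbner basis.
Inter-reduce: drop elements whose leading term is divisible by another's, tail-reduce, and make monic.
Reduced Gröbner basis: {x_1^2 + x_2, x_1x_2 + x_2, x_2^2 + x_2}.

Buchberger on the second generating set:
h_1 = x_1^2 + x_1x_2, LT = x_1^2.
h_2 = x_1x_2 + x_2, LT = x_1x_2.

S(h_1,h_2): lcm = x_1^2x_2. S = x_1x_2^2 + x_1x_2.
  reduce S modulo (h_1, h_2):
  remainder x_2^2 + x_2 ≠ 0; add k_3 = x_2^2 + x_2 to the basis.

The other S-polynomials (S(h_1,k_3), S(h_2,k_3)) all reduce to 0 modulo the current basis, so we have a Gröbner basis.
Inter-reduce: drop elements whose leading term is divisible by another's, tail-reduce, and make monic.
Reduced Gröbner basis: {x_1^2 + x_2, x_1x_2 + x_2, x_2^2 + x_2}.

The two bases agree; hence the ideals are identical.

Yes, the ideals are equal.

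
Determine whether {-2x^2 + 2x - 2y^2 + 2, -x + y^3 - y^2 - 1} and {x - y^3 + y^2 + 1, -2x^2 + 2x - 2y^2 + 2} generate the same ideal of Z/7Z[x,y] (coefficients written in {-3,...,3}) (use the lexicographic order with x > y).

Yes, the ideals are equal.

Two ideals are equal iff their reduced Gröbner bases coincide (the reduced basis is unique for a fixed ordering).
Buchberger on the first generating set:
f_1 = -2x^2 + 2x - 2y^2 + 2, LT = x^2.
f_2 = -x + y^3 - y^2 - 1, LT = x.

S(f_1,f_2): lcm = x^2. S = xy^3 - xy^2 - 2x + y^2 - 1.
  leading term xy^3: subtract (-y^3)·f_2 from xy^3 - xy^2 - 2x + y^2 - 1 → -xy^2 - 2x + y^6 - y^5 - y^3 + y^2 - 1
  leading term xy^2: subtract (y^2)·f_2 from -xy^2 - 2x + y^6 - y^5 - y^3 + y^2 - 1 → -2x + y^6 - 2y^5 + y^4 - y^3 + 2y^2 - 1
  leading term x: subtract (2)·f_2 from -2x + y^6 - 2y^5 + y^4 - y^3 + 2y^2 - 1 → y^6 - 2y^5 + y^4 - 3y^3 - 3y^2 + 1
  leading term y^6: no divisor's leading term divides it; move y^6 to the remainder.
  leading term y^5: no divisor's leading term divides it; move -2y^5 to the remainder.
  leading term y^4: no divisor's leading term divides it; move y^4 to the remainder.
  leading term y^3: no divisor's leading term divides it; move -3y^3 to the remainder.
  leading term y^2: no divisor's leading term divides it; move -3y^2 to the remainder.
  leading term 1: no divisor's leading term divides it; move 1 to the remainder.
  remainder y^6 - 2y^5 + y^4 - 3y^3 - 3y^2 + 1 ≠ 0; add g_3 = y^6 - 2y^5 + y^4 - 3y^3 - 3y^2 + 1 to the basis.

S(f_1,g_3): leading monomials are coprime, so the S-polynomial reduces to 0 (Buchberger's first criterion).
S(f_2,g_3): leading monomials are coprime, so the S-polynomial reduces to 0 (Buchberger's first criterion).
Every S-polynomial of the final basis reduces to 0, so we have a Gröbner basis.
Inter-reduce: drop elements whose leading term is divisible by another's, tail-reduce, and make monic.
Reduced Gröbner basis: {x - y^3 + y^2 + 1, y^6 - 2y^5 + y^4 - 3y^3 - 3y^2 + 1}.

Buchberger on the second generating set:
h_1 = x - y^3 + y^2 + 1, LT = x.
h_2 = -2x^2 + 2x - 2y^2 + 2, LT = x^2.

S(h_1,h_2): lcm = x^2. S = -xy^3 + xy^2 + 2x - y^2 + 1.
  leading term xy^3: subtract (-y^3)·h_1 from -xy^3 + xy^2 + 2x - y^2 + 1 → xy^2 + 2x - y^6 + y^5 + y^3 - y^2 + 1
  leading term xy^2: subtract (y^2)·h_1 from xy^2 + 2x - y^6 + y^5 + y^3 - y^2 + 1 → 2x - y^6 + 2y^5 - y^4 + y^3 - 2y^2 + 1
  leading term x: subtract (2)·h_1 from 2x - y^6 + 2y^5 - y^4 + y^3 - 2y^2 + 1 → -y^6 + 2y^5 - y^4 + 3y^3 + 3y^2 - 1
  leading term y^6: no divisor's leading term divides it; move -y^6 to the remainder.
  leading term y^5: no divisor's leading term divides it; move 2y^5 to the remainder.
  leading term y^4: no divisor's leading term divides it; move -y^4 to the remainder.
  leading term y^3: no divisor's leading term divides it; move 3y^3 to the remainder.
  leading term y^2: no divisor's leading term divides it; move 3y^2 to the remainder.
  leading term 1: no divisor's leading term divides it; move -1 to the remainder.
  remainder -y^6 + 2y^5 - y^4 + 3y^3 + 3y^2 - 1 ≠ 0; add k_3 = -y^6 + 2y^5 - y^4 + 3y^3 + 3y^2 - 1 to the basis.

S(h_1,k_3): leading monomials are coprime, so the S-polynomial reduces to 0 (Buchberger's first criterion).
S(h_2,k_3): leading monomials are coprime, so the S-polynomial reduces to 0 (Buchberger's first criterion).
Every S-polynomial of the final basis reduces to 0, so we have a Gröbner basis.
Inter-reduce: drop elements whose leading term is divisible by another's, tail-reduce, and make monic.
Reduced Gröbner basis: {x - y^3 + y^2 + 1, y^6 - 2y^5 + y^4 - 3y^3 - 3y^2 + 1}.

Same reduced basis, so the two generating sets span the same ideal.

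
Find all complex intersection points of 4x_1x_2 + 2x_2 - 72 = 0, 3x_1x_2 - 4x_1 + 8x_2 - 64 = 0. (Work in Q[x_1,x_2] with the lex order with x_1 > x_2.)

Compute a lex Gröbner basis by Buchberger's algorithm.
f_1 = 4x_1x_2 + 2x_2 - 72, LT = x_1x_2.
f_2 = 3x_1x_2 - 4x_1 + 8x_2 - 64, LT = x_1x_2.

S(f_1,f_2): lcm = x_1x_2. S = 4/3x_1 - 13/6x_2 + 10/3.
  leading term x_1: no divisor's leading term divides it; move 4/3x_1 to the remainder.
  leading term x_2: no divisor's leading term divides it; move -13/6x_2 to the remainder.
  leading term 1: no divisor's leading term divides it; move 10/3 to the remainder.
  remainder 4/3x_1 - 13/6x_2 + 10/3 ≠ 0; add h_3 = 4/3x_1 - 13/6x_2 + 10/3 to the basis.

S(f_1,h_3): lcm = x_1x_2. S = 13/8x_2^2 - 2x_2 - 18.
  leading term x_2^2: no divisor's leading term divides it; move 13/8x_2^2 to the remainder.
  leading term x_2: no divisor's leading term divides it; move -2x_2 to the remainder.
  leading term 1: no divisor's leading term divides it; move -18 to the remainder.
  remainder 13/8x_2^2 - 2x_2 - 18 ≠ 0; add h_4 = 13/8x_2^2 - 2x_2 - 18 to the basis.

The other S-polynomials (S(f_2,h_3), S(f_1,h_4), S(f_2,h_4), S(h_3,h_4)) all reduce to 0 modulo the current basis, so we have a Gröbner basis.
Inter-reduce: drop elements whose leading term is divisible by another's, tail-reduce, and make monic.
Reduced Gröbner basis: {x_1 - 13/8x_2 + 5/2, x_2^2 - 16/13x_2 - 144/13}.

From the last basis element, x_2^2 - 16/13x_2 - 144/13 = 0, so x_2 takes values in {-36/13, 4}. Each choice, substituted upward through the basis, yields the corresponding point(s) of the solution set.
  x_2 = -36/13: the earlier basis element becomes x_1 + 7 = 0, giving x_1 = -7 — point (-7, -36/13).
  x_2 = 4: the earlier basis element becomes x_1 - 4 = 0, giving x_1 = 4 — point (4, 4).
This is the nonlinear analogue of row-reducing a linear system.

{(-7, -36/13), (4, 4)}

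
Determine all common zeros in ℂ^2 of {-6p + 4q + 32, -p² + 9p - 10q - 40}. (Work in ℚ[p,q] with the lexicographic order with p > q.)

Compute a lex Gröbner basis by Buchberger's algorithm.
f_1 = -6p + 4q + 32, LT = p.
f_2 = -p² + 9p - 10q - 40, LT = p².

S(f_1,f_2): lcm = p². S = -⅔pq + 11/3p - 10q - 40.
  leading term pq: subtract (1/9q)·f_1 from -⅔pq + 11/3p - 10q - 40 → 11/3p - 4/9q² - 122/9q - 40
  leading term p: subtract (-11/18)·f_1 from 11/3p - 4/9q² - 122/9q - 40 → -4/9q² - 100/9q - 184/9
  leading term q²: no divisor's leading term divides it; move -4/9q² to the remainder.
  leading term q: no divisor's leading term divides it; move -100/9q to the remainder.
  leading term 1: no divisor's leading term divides it; move -184/9 to the remainder.
  remainder -4/9q² - 100/9q - 184/9 ≠ 0; add h_3 = -4/9q² - 100/9q - 184/9 to the basis.

The other S-polynomials (S(f_1,h_3), S(f_2,h_3)) all reduce to 0 modulo the current basis, so we have a Gröbner basis.
Inter-reduce: drop elements whose leading term is divisible by another's, tail-reduce, and make monic.
Reduced Gröbner basis: {p - ⅔q - 16/3, q² + 25q + 46}.

A lex Gröbner basis eliminates variables successively. Here q² + 25q + 46 depends only on q, with roots {-23, -2}; lifting each root through the earlier basis elements recovers the full solutions.
  q = -23: the earlier basis element becomes p + 10 = 0, giving p = -10 — point (-10, -23).
  q = -2: the earlier basis element becomes p - 4 = 0, giving p = 4 — point (4, -2).

{(-10, -23), (4, -2)}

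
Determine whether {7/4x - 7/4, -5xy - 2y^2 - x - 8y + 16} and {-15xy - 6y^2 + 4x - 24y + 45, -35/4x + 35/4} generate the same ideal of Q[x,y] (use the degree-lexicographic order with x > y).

No, the ideals differ.

For a fixed monomial order, each ideal has a unique reduced Gröbner basis; comparing bases decides equality.
Buchberger on the first generating set:
f_1 = 7/4x - 7/4, LT = x.
f_2 = -5xy - 2y^2 - x - 8y + 16, LT = xy.

S(f_1,f_2): lcm = xy. S = -2/5y^2 - 1/5x - 13/5y + 16/5.
  leading term y^2: no divisor's leading term divides it; move -2/5y^2 to the remainder.
  leading term x: subtract (-4/35)·f_1 from -1/5x - 13/5y + 16/5 → -13/5y + 3
  leading term y: no divisor's leading term divides it; move -13/5y to the remainder.
  leading term 1: no divisor's leading term divides it; move 3 to the remainder.
  remainder -2/5y^2 - 13/5y + 3 ≠ 0; add g_3 = -2/5y^2 - 13/5y + 3 to the basis.

The other S-polynomials (S(f_1,g_3), S(f_2,g_3)) all reduce to 0 modulo the current basis, so we have a Gröbner basis.
Inter-reduce: drop elements whose leading term is divisible by another's, tail-reduce, and make monic.
Reduced Gröbner basis: {y^2 + 13/2y - 15/2, x - 1}.

Buchberger on the second generating set:
h_1 = -15xy - 6y^2 + 4x - 24y + 45, LT = xy.
h_2 = -35/4x + 35/4, LT = x.

S(h_1,h_2): lcm = xy. S = 2/5y^2 - 4/15x + 13/5y - 3.
  leading term y^2: no divisor's leading term divides it; move 2/5y^2 to the remainder.
  leading term x: subtract (16/525)·h_2 from -4/15x + 13/5y - 3 → 13/5y - 49/15
  leading term y: no divisor's leading term divides it; move 13/5y to the remainder.
  leading term 1: no divisor's leading term divides it; move -49/15 to the remainder.
  remainder 2/5y^2 + 13/5y - 49/15 ≠ 0; add k_3 = 2/5y^2 + 13/5y - 49/15 to the basis.

The other S-polynomials (S(h_1,k_3), S(h_2,k_3)) all reduce to 0 modulo the current basis, so we have a Gröbner basis.
Inter-reduce: drop elements whose leading term is divisible by another's, tail-reduce, and make monic.
Reduced Gröbner basis: {y^2 + 13/2y - 49/6, x - 1}.

The bases are distinct; the ideals are different.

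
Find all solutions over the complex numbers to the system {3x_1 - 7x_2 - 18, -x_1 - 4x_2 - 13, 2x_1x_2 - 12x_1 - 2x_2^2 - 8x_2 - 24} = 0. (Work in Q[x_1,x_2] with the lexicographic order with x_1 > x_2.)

{(-1, -3)}

Compute a lex Gröbner basis by Buchberger's algorithm.
f_1 = 3x_1 - 7x_2 - 18, LT = x_1.
f_2 = -x_1 - 4x_2 - 13, LT = x_1.
f_3 = 2x_1x_2 - 12x_1 - 2x_2^2 - 8x_2 - 24, LT = x_1x_2.

S(f_1,f_2): lcm = x_1. S = -19/3x_2 - 19.
  leading term x_2: no divisor's leading term divides it; move -19/3x_2 to the remainder.
  leading term 1: no divisor's leading term divides it; move -19 to the remainder.
  remainder -19/3x_2 - 19 ≠ 0; add h_4 = -19/3x_2 - 19 to the basis.

S(f_1,f_3): lcm = x_1x_2. S = 6x_1 - 4/3x_2^2 - 2x_2 + 12.
  leading term x_1: subtract (2)·f_1 from 6x_1 - 4/3x_2^2 - 2x_2 + 12 → -4/3x_2^2 + 12x_2 + 48
  leading term x_2^2: subtract (4/19x_2)·h_4 from -4/3x_2^2 + 12x_2 + 48 → 16x_2 + 48
  leading term x_2: subtract (-48/19)·h_4 from 16x_2 + 48 → 0
  remainder 0.

S(f_2,f_3): lcm = x_1x_2. S = 6x_1 + 5x_2^2 + 17x_2 + 12.
  leading term x_1: subtract (2)·f_1 from 6x_1 + 5x_2^2 + 17x_2 + 12 → 5x_2^2 + 31x_2 + 48
  leading term x_2^2: subtract (-15/19x_2)·h_4 from 5x_2^2 + 31x_2 + 48 → 16x_2 + 48
  leading term x_2: subtract (-48/19)·h_4 from 16x_2 + 48 → 0
  remainder 0.

S(f_1,h_4): leading monomials are coprime, so the S-polynomial reduces to 0 (Buchberger's first criterion).
S(f_2,h_4): leading monomials are coprime, so the S-polynomial reduces to 0 (Buchberger's first criterion).
S(f_3,h_4): lcm = x_1x_2. S = -9x_1 - x_2^2 - 4x_2 - 12.
  leading term x_1: subtract (-3)·f_1 from -9x_1 - x_2^2 - 4x_2 - 12 → -x_2^2 - 25x_2 - 66
  leading term x_2^2: subtract (3/19x_2)·h_4 from -x_2^2 - 25x_2 - 66 → -22x_2 - 66
  leading term x_2: subtract (66/19)·h_4 from -22x_2 - 66 → 0
  remainder 0.

Every S-polynomial of the final basis reduces to 0, so we have a Gröbner basis.
Inter-reduce: drop elements whose leading term is divisible by another's, tail-reduce, and make monic.
Reduced Gröbner basis: {x_1 + 1, x_2 + 3}.

From the last basis element, x_2 + 3 = 0, so x_2 takes values in {-3}. Each choice, substituted upward through the basis, yields the corresponding point(s) of the solution set.
  x_2 = -3: the earlier basis element becomes x_1 + 1 = 0, giving x_1 = -1 — point (-1, -3).
Check: every point annihilates each of the original generators.
A lex Gröbner basis triangularizes the system, enabling back-substitution.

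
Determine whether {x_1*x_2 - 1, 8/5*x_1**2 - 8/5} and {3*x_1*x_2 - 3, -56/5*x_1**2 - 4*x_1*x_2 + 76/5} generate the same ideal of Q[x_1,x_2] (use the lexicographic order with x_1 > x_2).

Yes, the ideals are equal.

Equality of ideals is decidable: compute both reduced Gröbner bases (unique for the ordering) and check whether they agree.
Buchberger on the first generating set:
f_1 = x_1*x_2 - 1, LT = x_1*x_2.
f_2 = 8/5*x_1**2 - 8/5, LT = x_1**2.

S(f_1,f_2): lcm = x_1**2*x_2. S = -x_1 + x_2.
  leading term x_1: no divisor's leading term divides it; move -x_1 to the remainder.
  leading term x_2: no divisor's leading term divides it; move x_2 to the remainder.
  remainder -x_1 + x_2 ≠ 0; add g_3 = -x_1 + x_2 to the basis.

S(f_1,g_3): lcm = x_1*x_2. S = x_2**2 - 1.
  leading term x_2**2: no divisor's leading term divides it; move x_2**2 to the remainder.
  leading term 1: no divisor's leading term divides it; move -1 to the remainder.
  remainder x_2**2 - 1 ≠ 0; add g_4 = x_2**2 - 1 to the basis.

S(f_2,g_3): lcm = x_1**2. S = x_1*x_2 - 1.
  leading term x_1*x_2: subtract (1)·f_1 from x_1*x_2 - 1 → 0
  remainder 0.

S(f_1,g_4): lcm = x_1*x_2**2. S = x_1 - x_2.
  leading term x_1: subtract (-1)·g_3 from x_1 - x_2 → 0
  remainder 0.

S(f_2,g_4): leading monomials are coprime, so the S-polynomial reduces to 0 (Buchberger's first criterion).
S(g_3,g_4): leading monomials are coprime, so the S-polynomial reduces to 0 (Buchberger's first criterion).
Every S-polynomial of the final basis reduces to 0, so we have a Gröbner basis.
Inter-reduce: drop elements whose leading term is divisible by another's, tail-reduce, and make monic.
Reduced Gröbner basis: {x_1 - x_2, x_2**2 - 1}.

Buchberger on the second generating set:
h_1 = 3*x_1*x_2 - 3, LT = x_1*x_2.
h_2 = -56/5*x_1**2 - 4*x_1*x_2 + 76/5, LT = x_1**2.

S(h_1,h_2): lcm = x_1**2*x_2. S = -5/14*x_1*x_2**2 - x_1 + 19/14*x_2.
  leading term x_1*x_2**2: subtract (-5/42*x_2)·h_1 from -5/14*x_1*x_2**2 - x_1 + 19/14*x_2 → -x_1 + x_2
  leading term x_1: no divisor's leading term divides it; move -x_1 to the remainder.
  leading term x_2: no divisor's leading term divides it; move x_2 to the remainder.
  remainder -x_1 + x_2 ≠ 0; add k_3 = -x_1 + x_2 to the basis.

S(h_1,k_3): lcm = x_1*x_2. S = x_2**2 - 1.
  leading term x_2**2: no divisor's leading term divides it; move x_2**2 to the remainder.
  leading term 1: no divisor's leading term divides it; move -1 to the remainder.
  remainder x_2**2 - 1 ≠ 0; add k_4 = x_2**2 - 1 to the basis.

S(h_2,k_3): lcm = x_1**2. S = 19/14*x_1*x_2 - 19/14.
  leading term x_1*x_2: subtract (19/42)·h_1 from 19/14*x_1*x_2 - 19/14 → 0
  remainder 0.

S(h_1,k_4): lcm = x_1*x_2**2. S = x_1 - x_2.
  leading term x_1: subtract (-1)·k_3 from x_1 - x_2 → 0
  remainder 0.

S(h_2,k_4): leading monomials are coprime, so the S-polynomial reduces to 0 (Buchberger's first criterion).
S(k_3,k_4): leading monomials are coprime, so the S-polynomial reduces to 0 (Buchberger's first criterion).
Every S-polynomial of the final basis reduces to 0, so we have a Gröbner basis.
Inter-reduce: drop elements whose leading term is divisible by another's, tail-reduce, and make monic.
Reduced Gröbner basis: {x_1 - x_2, x_2**2 - 1}.

These coincide, so the ideals are equal.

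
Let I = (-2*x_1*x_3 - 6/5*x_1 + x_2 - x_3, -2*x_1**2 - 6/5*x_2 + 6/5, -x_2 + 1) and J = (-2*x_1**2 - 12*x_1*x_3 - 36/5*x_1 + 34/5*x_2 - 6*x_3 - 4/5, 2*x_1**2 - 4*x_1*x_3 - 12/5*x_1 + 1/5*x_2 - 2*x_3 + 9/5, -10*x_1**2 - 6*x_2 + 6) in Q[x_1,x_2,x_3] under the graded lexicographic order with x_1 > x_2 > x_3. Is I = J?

Yes, the ideals are equal.

Two ideals are equal iff their reduced Gröbner bases coincide (the reduced basis is unique for a fixed ordering).
Buchberger on the first generating set:
f_1 = -2*x_1*x_3 - 6/5*x_1 + x_2 - x_3, LT = x_1*x_3.
f_2 = -2*x_1**2 - 6/5*x_2 + 6/5, LT = x_1**2.
f_3 = -x_2 + 1, LT = x_2.

S(f_1,f_2): lcm = x_1**2*x_3. S = 3/5*x_1**2 - 1/2*x_1*x_2 + 1/2*x_1*x_3 - 3/5*x_2*x_3 + 3/5*x_3.
  reduce S modulo (f_1, f_2, f_3):
  remainder -4/5*x_1 - 1/4*x_3 + 1/4 ≠ 0; add g_4 = -4/5*x_1 - 1/4*x_3 + 1/4 to the basis.

S(f_1,g_4): lcm = x_1*x_3. S = -5/16*x_3**2 + 3/5*x_1 - 1/2*x_2 + 13/16*x_3.
  reduce S modulo (f_1, f_2, f_3, g_4):
  remainder -5/16*x_3**2 + 5/8*x_3 - 5/16 ≠ 0; add g_5 = -5/16*x_3**2 + 5/8*x_3 - 5/16 to the basis.

The other S-polynomials (S(f_1,f_3), S(f_2,f_3), S(f_2,g_4), S(f_3,g_4), S(f_1,g_5), S(f_2,g_5), S(f_3,g_5), S(g_4,g_5)) all reduce to 0 modulo the current basis, so we have a Gröbner basis.
Inter-reduce: drop elements whose leading term is divisible by another's, tail-reduce, and make monic.
Reduced Gröbner basis: {x_3**2 - 2*x_3 + 1, x_1 + 5/16*x_3 - 5/16, x_2 - 1}.

Buchberger on the second generating set:
h_1 = -2*x_1**2 - 12*x_1*x_3 - 36/5*x_1 + 34/5*x_2 - 6*x_3 - 4/5, LT = x_1**2.
h_2 = 2*x_1**2 - 4*x_1*x_3 - 12/5*x_1 + 1/5*x_2 - 2*x_3 + 9/5, LT = x_1**2.
h_3 = -10*x_1**2 - 6*x_2 + 6, LT = x_1**2.

S(h_1,h_2): lcm = x_1**2. S = 8*x_1*x_3 + 24/5*x_1 - 7/2*x_2 + 4*x_3 - 1/2.
  reduce S modulo (h_1, h_2, h_3):
  remainder 8*x_1*x_3 + 24/5*x_1 - 7/2*x_2 + 4*x_3 - 1/2 ≠ 0; add k_4 = 8*x_1*x_3 + 24/5*x_1 - 7/2*x_2 + 4*x_3 - 1/2 to the basis.

S(h_1,h_3): lcm = x_1**2. S = 6*x_1*x_3 + 18/5*x_1 - 4*x_2 + 3*x_3 + 1.
  reduce S modulo (h_1, h_2, h_3, k_4):
  remainder -11/8*x_2 + 11/8 ≠ 0; add k_5 = -11/8*x_2 + 11/8 to the basis.

S(h_1,k_4): lcm = x_1**2*x_3. S = 6*x_1*x_3**2 - 3/5*x_1**2 + 7/16*x_1*x_2 + 31/10*x_1*x_3 - 17/5*x_2*x_3 + 3*x_3**2 + 1/16*x_1 + 2/5*x_3.
  reduce S modulo (h_1, h_2, h_3, k_4, k_5):
  remainder 4/5*x_1 + 1/4*x_3 - 1/4 ≠ 0; add k_6 = 4/5*x_1 + 1/4*x_3 - 1/4 to the basis.

S(k_4,k_6): lcm = x_1*x_3. S = -5/16*x_3**2 + 3/5*x_1 - 7/16*x_2 + 13/16*x_3 - 1/16.
  reduce S modulo (h_1, h_2, h_3, k_4, k_5, k_6):
  remainder -5/16*x_3**2 + 5/8*x_3 - 5/16 ≠ 0; add k_7 = -5/16*x_3**2 + 5/8*x_3 - 5/16 to the basis.

The other S-polynomials (S(h_2,h_3), S(h_2,k_4), S(h_3,k_4), S(h_1,k_5), S(h_2,k_5), S(h_3,k_5), S(k_4,k_5), S(h_1,k_6), S(h_2,k_6), S(h_3,k_6), S(k_5,k_6), S(h_1,k_7), S(h_2,k_7), S(h_3,k_7), S(k_4,k_7), S(k_5,k_7), S(k_6,k_7)) all reduce to 0 modulo the current basis, so we have a Gröbner basis.
Inter-reduce: drop elements whose leading term is divisible by another's, tail-reduce, and make monic.
Reduced Gröbner basis: {x_3**2 - 2*x_3 + 1, x_1 + 5/16*x_3 - 5/16, x_2 - 1}.

These coincide, so the ideals are equal.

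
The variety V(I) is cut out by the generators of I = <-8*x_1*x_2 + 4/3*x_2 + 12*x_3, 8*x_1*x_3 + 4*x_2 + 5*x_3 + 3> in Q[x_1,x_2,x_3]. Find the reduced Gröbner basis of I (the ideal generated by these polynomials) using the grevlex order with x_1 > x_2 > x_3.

G = {x_1*x_2 - 1/6*x_2 - 3/2*x_3, x_2**2 + 19/12*x_2*x_3 + 3*x_3**2 + 3/4*x_2, x_1*x_3 + 1/2*x_2 + 5/8*x_3 + 3/8}

f_1 = -8*x_1*x_2 + 4/3*x_2 + 12*x_3, LT = x_1*x_2.
f_2 = 8*x_1*x_3 + 4*x_2 + 5*x_3 + 3, LT = x_1*x_3.

S(f_1,f_2): lcm = x_1*x_2*x_3. S = -1/2*x_2**2 - 19/24*x_2*x_3 - 3/2*x_3**2 - 3/8*x_2.
  reduce S modulo (f_1, f_2):
  remainder -1/2*x_2**2 - 19/24*x_2*x_3 - 3/2*x_3**2 - 3/8*x_2 ≠ 0; add g_3 = -1/2*x_2**2 - 19/24*x_2*x_3 - 3/2*x_3**2 - 3/8*x_2 to the basis.

The other S-polynomials (S(f_1,g_3), S(f_2,g_3)) all reduce to 0 modulo the current basis, so we have a Gröbner basis.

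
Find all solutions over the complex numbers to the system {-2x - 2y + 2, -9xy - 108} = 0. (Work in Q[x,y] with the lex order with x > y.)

{(4, -3), (-3, 4)}

Compute a lex Gröbner basis by Buchberger's algorithm.
f_1 = -2x - 2y + 2, LT = x.
f_2 = -9xy - 108, LT = xy.

S(f_1,f_2): lcm = xy. S = y^{2} - y - 12.
  leading term y^{2}: no divisor's leading term divides it; move y^{2} to the remainder.
  leading term y: no divisor's leading term divides it; move -y to the remainder.
  leading term 1: no divisor's leading term divides it; move -12 to the remainder.
  remainder y^{2} - y - 12 ≠ 0; add h_3 = y^{2} - y - 12 to the basis.

The other S-polynomials (S(f_1,h_3), S(f_2,h_3)) all reduce to 0 modulo the current basis, so we have a Gröbner basis.
Inter-reduce: drop elements whose leading term is divisible by another's, tail-reduce, and make monic.
Reduced Gröbner basis: {x + y - 1, y^{2} - y - 12}.

From the last basis element, y^{2} - y - 12 = 0, so y takes values in {-3, 4}. Each choice, substituted upward through the basis, yields the corresponding point(s) of the solution set.
  y = -3: the earlier basis element becomes x - 4 = 0, giving x = 4 — point (4, -3).
  y = 4: the earlier basis element becomes x + 3 = 0, giving x = -3 — point (-3, 4).
Each listed point satisfies every original equation (direct substitution).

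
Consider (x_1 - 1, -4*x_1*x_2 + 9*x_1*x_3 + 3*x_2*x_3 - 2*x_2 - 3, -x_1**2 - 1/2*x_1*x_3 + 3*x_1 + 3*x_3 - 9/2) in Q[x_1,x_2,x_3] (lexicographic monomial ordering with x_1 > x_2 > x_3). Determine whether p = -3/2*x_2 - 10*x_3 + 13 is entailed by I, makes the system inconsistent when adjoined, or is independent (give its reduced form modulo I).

-3/2*x_2 - 10*x_3 + 13 lies in I (it reduces to 0).

First compute the reduced Gröbner basis of I by Buchberger's algorithm.
f_1 = x_1 - 1, LT = x_1.
f_2 = -4*x_1*x_2 + 9*x_1*x_3 + 3*x_2*x_3 - 2*x_2 - 3, LT = x_1*x_2.
f_3 = -x_1**2 - 1/2*x_1*x_3 + 3*x_1 + 3*x_3 - 9/2, LT = x_1**2.

S(f_1,f_2): lcm = x_1*x_2. S = 9/4*x_1*x_3 + 3/4*x_2*x_3 - 3/2*x_2 - 3/4.
  reduce S modulo (f_1, f_2, f_3):
  remainder 3/4*x_2*x_3 - 3/2*x_2 + 9/4*x_3 - 3/4 ≠ 0; add h_4 = 3/4*x_2*x_3 - 3/2*x_2 + 9/4*x_3 - 3/4 to the basis.

S(f_1,f_3): lcm = x_1**2. S = -1/2*x_1*x_3 + 2*x_1 + 3*x_3 - 9/2.
  reduce S modulo (f_1, f_2, f_3, h_4):
  remainder 5/2*x_3 - 5/2 ≠ 0; add h_5 = 5/2*x_3 - 5/2 to the basis.

S(f_2,f_3): lcm = x_1**2*x_2. S = -9/4*x_1**2*x_3 - 5/4*x_1*x_2*x_3 + 7/2*x_1*x_2 + 3/4*x_1 + 3*x_2*x_3 - 9/2*x_2.
  reduce S modulo (f_1, f_2, f_3, h_4, h_5):
  remainder 5/2*x_2 - 5 ≠ 0; add h_6 = 5/2*x_2 - 5 to the basis.

The other S-polynomials (S(f_1,h_4), S(f_2,h_4), S(f_3,h_4), S(f_1,h_5), S(f_2,h_5), S(f_3,h_5), S(h_4,h_5), S(f_1,h_6), S(f_2,h_6), S(f_3,h_6), S(h_4,h_6), S(h_5,h_6)) all reduce to 0 modulo the current basis, so we have a Gröbner basis.
Inter-reduce: drop elements whose leading term is divisible by another's, tail-reduce, and make monic.
Reduced Gröbner basis: {x_1 - 1, x_2 - 2, x_3 - 1}.
Label its elements g_1 = x_1 - 1, g_2 = x_2 - 2, g_3 = x_3 - 1.

Reduce p = -3/2*x_2 - 10*x_3 + 13 modulo G:
  leading term x_2: subtract (-3/2)·g_2 from -3/2*x_2 - 10*x_3 + 13 → -10*x_3 + 10
  leading term x_3: subtract (-10)·g_3 from -10*x_3 + 10 → 0
  normal form = 0.
Since the normal form is 0, p ∈ I.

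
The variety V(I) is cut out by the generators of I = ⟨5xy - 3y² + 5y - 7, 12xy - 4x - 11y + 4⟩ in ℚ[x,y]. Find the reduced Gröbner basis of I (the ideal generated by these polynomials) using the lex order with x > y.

f_1 = 5xy - 3y² + 5y - 7, LT = xy.
f_2 = 12xy - 4x - 11y + 4, LT = xy.

S(f_1,f_2): lcm = xy. S = ⅓x - ⅗y² + 23/12y - 26/15.
  leading term x: no divisor's leading term divides it; move ⅓x to the remainder.
  leading term y²: no divisor's leading term divides it; move -⅗y² to the remainder.
  leading term y: no divisor's leading term divides it; move 23/12y to the remainder.
  leading term 1: no divisor's leading term divides it; move -26/15 to the remainder.
  remainder ⅓x - ⅗y² + 23/12y - 26/15 ≠ 0; add g_3 = ⅓x - ⅗y² + 23/12y - 26/15 to the basis.

S(f_1,g_3): lcm = xy. S = 9/5y³ - 127/20y² + 31/5y - 7/5.
  leading term y³: no divisor's leading term divides it; move 9/5y³ to the remainder.
  leading term y²: no divisor's leading term divides it; move -127/20y² to the remainder.
  leading term y: no divisor's leading term divides it; move 31/5y to the remainder.
  leading term 1: no divisor's leading term divides it; move -7/5 to the remainder.
  remainder 9/5y³ - 127/20y² + 31/5y - 7/5 ≠ 0; add g_4 = 9/5y³ - 127/20y² + 31/5y - 7/5 to the basis.

The other S-polynomials (S(f_2,g_3), S(f_1,g_4), S(f_2,g_4), S(g_3,g_4)) all reduce to 0 modulo the current basis, so we have a Gröbner basis.
Inter-reduce: drop elements whose leading term is divisible by another's, tail-reduce, and make monic.

G = {x - 9/5y² + 23/4y - 26/5, y³ - 127/36y² + 31/9y - 7/9}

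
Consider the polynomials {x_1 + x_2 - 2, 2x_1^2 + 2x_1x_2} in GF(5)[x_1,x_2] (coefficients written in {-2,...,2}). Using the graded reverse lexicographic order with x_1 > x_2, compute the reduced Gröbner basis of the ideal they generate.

G = {x_1, x_2 - 2}

f_1 = x_1 + x_2 - 2, LT = x_1.
f_2 = 2x_1^2 + 2x_1x_2, LT = x_1^2.

S(f_1,f_2): lcm = x_1^2. S = -2x_1.
  leading term x_1: subtract (-2)·f_1 from -2x_1 → 2x_2 + 1
  leading term x_2: no divisor's leading term divides it; move 2x_2 to the remainder.
  leading term 1: no divisor's leading term divides it; move 1 to the remainder.
  remainder 2x_2 + 1 ≠ 0; add g_3 = 2x_2 + 1 to the basis.

S(f_1,g_3): leading monomials are coprime, so the S-polynomial reduces to 0 (Buchberger's first criterion).
S(f_2,g_3): leading monomials are coprime, so the S-polynomial reduces to 0 (Buchberger's first criterion).
Every S-polynomial of the final basis reduces to 0, so we have a Gröbner basis.
Inter-reduce: drop elements whose leading term is divisible by another's, tail-reduce, and make monic.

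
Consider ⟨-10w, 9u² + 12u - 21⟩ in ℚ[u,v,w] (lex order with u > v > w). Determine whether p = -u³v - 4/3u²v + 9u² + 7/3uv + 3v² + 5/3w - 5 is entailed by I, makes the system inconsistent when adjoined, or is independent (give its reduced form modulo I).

First compute the reduced Gröbner basis of I by Buchberger's algorithm.
f_1 = -10w, LT = w.
f_2 = 9u² + 12u - 21, LT = u².

The S-polynomials (S(f_1,f_2)) all reduce to 0 modulo the current basis, so we have a Gröbner basis.
Inter-reduce: drop elements whose leading term is divisible by another's, tail-reduce, and make monic.
Reduced Gröbner basis: {u² + 4/3u - 7/3, w}.
Label its elements g_1 = u² + 4/3u - 7/3, g_2 = w.

Reduce p = -u³v - 4/3u²v + 9u² + 7/3uv + 3v² + 5/3w - 5 modulo G:
  leading term u³v: subtract (-uv)·g_1 from -u³v - 4/3u²v + 9u² + 7/3uv + 3v² + 5/3w - 5 → 9u² + 3v² + 5/3w - 5
  leading term u²: subtract (9)·g_1 from 9u² + 3v² + 5/3w - 5 → -12u + 3v² + 5/3w + 16
  leading term u: no divisor's leading term divides it; move -12u to the remainder.
  leading term v²: no divisor's leading term divides it; move 3v² to the remainder.
  leading term w: subtract (5/3)·g_2 from 5/3w + 16 → 16
  leading term 1: no divisor's leading term divides it; move 16 to the remainder.
  normal form = -12u + 3v² + 16.
The normal form is nonzero, so p ∉ I. Since p minus its normal form lies in I, I + (p) = I + (r) where r = -12u + 3v² + 16; decide whether this ideal is the whole ring.
Run Buchberger on G together with r (pairs among the g_i already reduce to 0 since G is a Gröbner basis):
g_1 = u² + 4/3u - 7/3, LT = u².
g_2 = w, LT = w.
r = -12u + 3v² + 16, LT = u.

S(g_1,r): lcm = u². S = ¼uv² + 8/3u - 7/3.
  leading term uv²: subtract (-1/48v²)·r from ¼uv² + 8/3u - 7/3 → 8/3u + 1/16v⁴ + ⅓v² - 7/3
  leading term u: subtract (-2/9)·r from 8/3u + 1/16v⁴ + ⅓v² - 7/3 → 1/16v⁴ + v² + 11/9
  leading term v⁴: no divisor's leading term divides it; move 1/16v⁴ to the remainder.
  leading term v²: no divisor's leading term divides it; move v² to the remainder.
  leading term 1: no divisor's leading term divides it; move 11/9 to the remainder.
  remainder 1/16v⁴ + v² + 11/9 ≠ 0; add m_4 = 1/16v⁴ + v² + 11/9 to the basis.

The other S-polynomials (S(g_1,g_2), S(g_2,r), S(g_1,m_4), S(g_2,m_4), S(r,m_4)) all reduce to 0 modulo the current basis, so we have a Gröbner basis.
Inter-reduce: drop elements whose leading term is divisible by another's, tail-reduce, and make monic.
Reduced Gröbner basis: {u - ¼v² - 4/3, v⁴ + 16v² + 176/9, w}.
The reduced Gröbner basis of I + (p) is {u - ¼v² - 4/3, v⁴ + 16v² + 176/9, w} ≠ {1}, a proper ideal, so the enlarged system stays consistent: p is independent of I, with normal form -12u + 3v² + 16.

Ideal membership is decidable via reduction modulo a Gröbner basis.

-u³v - 4/3u²v + 9u² + 7/3uv + 3v² + 5/3w - 5 is independent of I; its normal form modulo I is -12u + 3v² + 16.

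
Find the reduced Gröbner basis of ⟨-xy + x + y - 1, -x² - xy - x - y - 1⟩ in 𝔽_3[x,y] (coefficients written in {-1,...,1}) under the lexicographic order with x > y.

This is the nonlinear analogue of row-reducing a linear system.

f_1 = -xy + x + y - 1, LT = xy.
f_2 = -x² - xy - x - y - 1, LT = x².

S(f_1,f_2): lcm = x²y. S = -x² - xy² + xy + x - y² - y.
  reduce S modulo (f_1, f_2):
  remainder y² - y ≠ 0; add g_3 = y² - y to the basis.

The other S-polynomials (S(f_1,g_3), S(f_2,g_3)) all reduce to 0 modulo the current basis, so we have a Gröbner basis.

G = {x² - x - y, xy - x - y + 1, y² - y}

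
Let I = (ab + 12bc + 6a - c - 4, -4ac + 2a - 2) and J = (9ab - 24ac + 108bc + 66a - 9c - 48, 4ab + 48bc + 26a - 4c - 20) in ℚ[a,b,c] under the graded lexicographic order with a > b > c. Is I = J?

Two ideals are equal iff their reduced Gröbner bases coincide (the reduced basis is unique for a fixed ordering).
Buchberger on the first generating set:
f_1 = ab + 12bc + 6a - c - 4, LT = ab.
f_2 = -4ac + 2a - 2, LT = ac.

S(f_1,f_2): lcm = abc. S = 12bc² + ½ab + 6ac - c² - ½b - 4c.
  leading term bc²: no divisor's leading term divides it; move 12bc² to the remainder.
  leading term ab: subtract (½)·f_1 from ½ab + 6ac - c² - ½b - 4c → 6ac - 6bc - c² - 3a - ½b - 7/2c + 2
  leading term ac: subtract (-3/2)·f_2 from 6ac - 6bc - c² - 3a - ½b - 7/2c + 2 → -6bc - c² - ½b - 7/2c - 1
  leading term bc: no divisor's leading term divides it; move -6bc to the remainder.
  leading term c²: no divisor's leading term divides it; move -c² to the remainder.
  leading term b: no divisor's leading term divides it; move -½b to the remainder.
  leading term c: no divisor's leading term divides it; move -7/2c to the remainder.
  leading term 1: no divisor's leading term divides it; move -1 to the remainder.
  remainder 12bc² - 6bc - c² - ½b - 7/2c - 1 ≠ 0; add g_3 = 12bc² - 6bc - c² - ½b - 7/2c - 1 to the basis.

The other S-polynomials (S(f_1,g_3), S(f_2,g_3)) all reduce to 0 modulo the current basis, so we have a Gröbner basis.
Inter-reduce: drop elements whose leading term is divisible by another's, tail-reduce, and make monic.
Reduced Gröbner basis: {bc² - ½bc - 1/12c² - 1/24b - 7/24c - 1/12, ab + 12bc + 6a - c - 4, ac - ½a + ½}.

Buchberger on the second generating set:
h_1 = 9ab - 24ac + 108bc + 66a - 9c - 48, LT = ab.
h_2 = 4ab + 48bc + 26a - 4c - 20, LT = ab.

S(h_1,h_2): lcm = ab. S = -8/3ac + ⅚a - ⅓.
  leading term ac: no divisor's leading term divides it; move -8/3ac to the remainder.
  leading term a: no divisor's leading term divides it; move ⅚a to the remainder.
  leading term 1: no divisor's leading term divides it; move -⅓ to the remainder.
  remainder -8/3ac + ⅚a - ⅓ ≠ 0; add k_3 = -8/3ac + ⅚a - ⅓ to the basis.

S(h_1,k_3): lcm = abc. S = -8/3ac² + 12bc² + 5/16ab + 22/3ac - c² - ⅛b - 16/3c.
  leading term ac²: subtract (c)·k_3 from -8/3ac² + 12bc² + 5/16ab + 22/3ac - c² - ⅛b - 16/3c → 12bc² + 5/16ab + 13/2ac - c² - ⅛b - 5c
  leading term bc²: no divisor's leading term divides it; move 12bc² to the remainder.
  leading term ab: subtract (5/144)·h_1 from 5/16ab + 13/2ac - c² - ⅛b - 5c → 22/3ac - 15/4bc - c² - 55/24a - ⅛b - 75/16c + 5/3
  leading term ac: subtract (-11/4)·k_3 from 22/3ac - 15/4bc - c² - 55/24a - ⅛b - 75/16c + 5/3 → -15/4bc - c² - ⅛b - 75/16c + ¾
  leading term bc: no divisor's leading term divides it; move -15/4bc to the remainder.
  leading term c²: no divisor's leading term divides it; move -c² to the remainder.
  leading term b: no divisor's leading term divides it; move -⅛b to the remainder.
  leading term c: no divisor's leading term divides it; move -75/16c to the remainder.
  leading term 1: no divisor's leading term divides it; move ¾ to the remainder.
  remainder 12bc² - 15/4bc - c² - ⅛b - 75/16c + ¾ ≠ 0; add k_4 = 12bc² - 15/4bc - c² - ⅛b - 75/16c + ¾ to the basis.

The other S-polynomials (S(h_2,k_3), S(h_1,k_4), S(h_2,k_4), S(k_3,k_4)) all reduce to 0 modulo the current basis, so we have a Gröbner basis.
Inter-reduce: drop elements whose leading term is divisible by another's, tail-reduce, and make monic.
Reduced Gröbner basis: {bc² - 5/16bc - 1/12c² - 1/96b - 25/64c + 1/16, ab + 12bc + 13/2a - c - 5, ac - 5/16a + ⅛}.

Since the reduced bases disagree, the two ideals are not the same.

No, the ideals differ.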